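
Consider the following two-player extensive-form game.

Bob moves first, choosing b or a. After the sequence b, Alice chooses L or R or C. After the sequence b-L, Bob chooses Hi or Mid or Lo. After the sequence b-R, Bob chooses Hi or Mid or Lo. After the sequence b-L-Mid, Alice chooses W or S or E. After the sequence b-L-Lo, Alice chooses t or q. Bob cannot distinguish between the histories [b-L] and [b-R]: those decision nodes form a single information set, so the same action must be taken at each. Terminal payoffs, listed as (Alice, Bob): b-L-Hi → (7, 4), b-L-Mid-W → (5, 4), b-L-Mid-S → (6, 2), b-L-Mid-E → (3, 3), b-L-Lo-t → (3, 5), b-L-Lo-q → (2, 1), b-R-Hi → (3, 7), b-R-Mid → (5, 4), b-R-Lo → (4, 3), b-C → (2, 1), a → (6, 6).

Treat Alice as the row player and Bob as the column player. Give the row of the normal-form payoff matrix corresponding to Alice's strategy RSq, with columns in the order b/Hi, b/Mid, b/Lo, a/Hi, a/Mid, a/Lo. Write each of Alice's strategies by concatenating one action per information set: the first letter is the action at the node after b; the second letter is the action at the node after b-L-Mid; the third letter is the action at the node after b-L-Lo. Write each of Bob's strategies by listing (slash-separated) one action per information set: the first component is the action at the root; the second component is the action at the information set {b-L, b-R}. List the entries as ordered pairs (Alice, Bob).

vs b/Hi: Bob plays b → Alice plays R at [b] → Bob plays Hi at [b-R] → (3, 7)
vs b/Mid: Bob plays b → Alice plays R at [b] → Bob plays Mid at [b-R] → (5, 4)
vs b/Lo: Bob plays b → Alice plays R at [b] → Bob plays Lo at [b-R] → (4, 3)
vs a/Hi: Bob plays a → (6, 6)
vs a/Mid: Bob plays a → (6, 6)
vs a/Lo: Bob plays a → (6, 6)

(3,7) (5,4) (4,3) (6,6) (6,6) (6,6)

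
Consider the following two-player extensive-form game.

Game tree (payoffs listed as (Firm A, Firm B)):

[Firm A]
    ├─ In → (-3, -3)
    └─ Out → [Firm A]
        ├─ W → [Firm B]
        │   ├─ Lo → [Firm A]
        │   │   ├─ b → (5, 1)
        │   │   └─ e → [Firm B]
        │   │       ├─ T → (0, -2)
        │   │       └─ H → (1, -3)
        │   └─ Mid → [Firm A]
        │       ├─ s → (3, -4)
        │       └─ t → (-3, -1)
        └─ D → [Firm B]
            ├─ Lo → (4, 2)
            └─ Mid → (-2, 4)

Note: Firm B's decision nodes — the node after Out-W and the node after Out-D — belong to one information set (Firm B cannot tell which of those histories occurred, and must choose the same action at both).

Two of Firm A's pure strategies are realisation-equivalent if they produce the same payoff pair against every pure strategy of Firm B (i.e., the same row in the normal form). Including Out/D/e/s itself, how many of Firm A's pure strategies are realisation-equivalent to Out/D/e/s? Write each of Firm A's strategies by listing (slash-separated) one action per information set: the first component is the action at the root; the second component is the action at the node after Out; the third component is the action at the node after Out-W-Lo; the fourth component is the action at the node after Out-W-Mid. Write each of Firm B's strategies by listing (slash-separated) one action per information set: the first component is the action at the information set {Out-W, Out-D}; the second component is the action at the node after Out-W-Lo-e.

4

Row for Out/D/e/s (columns Lo/T, Lo/H, Mid/T, Mid/H): (4,2) (4,2) (-2,4) (-2,4).
Under Out/D/e/s, Firm A's choice at the node after Out-W-Lo and at the node after Out-W-Mid can never be reached regardless of what Firm B does, so varying those choices leaves every outcome unchanged.
Holding the reachable choices fixed and varying the unreachable ones freely already gives 2 × 2 = 4 equivalent strategies.
No other strategy reproduces this row, so those 4 are the full class: Out/D/b/s, Out/D/b/t, Out/D/e/s, Out/D/e/t.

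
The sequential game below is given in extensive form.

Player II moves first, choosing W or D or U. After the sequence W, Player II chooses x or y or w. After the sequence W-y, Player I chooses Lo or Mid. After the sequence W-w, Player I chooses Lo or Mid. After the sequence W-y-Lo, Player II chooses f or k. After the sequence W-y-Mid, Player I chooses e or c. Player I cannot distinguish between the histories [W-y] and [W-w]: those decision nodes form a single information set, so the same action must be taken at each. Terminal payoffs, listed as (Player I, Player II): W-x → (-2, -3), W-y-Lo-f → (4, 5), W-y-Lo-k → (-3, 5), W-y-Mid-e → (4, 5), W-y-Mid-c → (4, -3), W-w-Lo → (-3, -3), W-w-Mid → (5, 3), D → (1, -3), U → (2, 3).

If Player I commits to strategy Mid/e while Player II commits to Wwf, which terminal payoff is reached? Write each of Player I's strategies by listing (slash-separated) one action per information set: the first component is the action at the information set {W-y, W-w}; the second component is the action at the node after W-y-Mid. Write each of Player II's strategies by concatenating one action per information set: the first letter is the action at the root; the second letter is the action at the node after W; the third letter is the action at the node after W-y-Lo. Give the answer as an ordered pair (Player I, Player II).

Trace the play path from the root:
  Player II plays W
  Player II plays w at [W]
  Player I plays Mid at [W-w]
→ terminal payoff (5, 3).
(Player I's choice at the node after W-y-Mid is never reached on this path, so it doesn't affect the outcome.)

(5, 3)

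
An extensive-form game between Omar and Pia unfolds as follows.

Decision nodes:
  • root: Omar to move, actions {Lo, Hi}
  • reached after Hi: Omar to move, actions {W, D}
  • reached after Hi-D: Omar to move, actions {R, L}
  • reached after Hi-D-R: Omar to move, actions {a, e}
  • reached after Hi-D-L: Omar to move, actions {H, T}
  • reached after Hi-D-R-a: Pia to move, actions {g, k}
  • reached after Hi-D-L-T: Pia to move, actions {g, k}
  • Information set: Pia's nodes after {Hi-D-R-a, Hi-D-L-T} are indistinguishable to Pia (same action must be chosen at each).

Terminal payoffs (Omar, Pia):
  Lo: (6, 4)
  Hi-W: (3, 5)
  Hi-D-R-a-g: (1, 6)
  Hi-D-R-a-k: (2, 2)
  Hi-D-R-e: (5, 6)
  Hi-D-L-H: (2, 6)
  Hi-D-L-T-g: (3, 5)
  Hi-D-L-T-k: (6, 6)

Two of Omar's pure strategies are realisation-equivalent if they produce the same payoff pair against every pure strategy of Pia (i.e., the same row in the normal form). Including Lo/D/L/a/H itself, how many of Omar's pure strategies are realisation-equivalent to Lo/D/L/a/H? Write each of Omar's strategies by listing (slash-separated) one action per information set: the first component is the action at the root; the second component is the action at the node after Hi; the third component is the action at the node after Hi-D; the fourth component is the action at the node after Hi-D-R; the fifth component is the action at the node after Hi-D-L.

16

Row for Lo/D/L/a/H (columns g, k): (6,4) (6,4).
Under Lo/D/L/a/H, Omar's choice at the node after Hi and at the node after Hi-D and at the node after Hi-D-R and at the node after Hi-D-L can never be reached regardless of what Pia does, so varying those choices leaves every outcome unchanged.
Holding the reachable choices fixed and varying the unreachable ones freely already gives 2 × 2 × 2 × 2 = 16 equivalent strategies.
No other strategy reproduces this row, so those 16 are the full class: Lo/W/R/a/H, Lo/W/R/a/T, Lo/W/R/e/H, Lo/W/R/e/T, Lo/W/L/a/H, Lo/W/L/a/T, Lo/W/L/e/H, Lo/W/L/e/T, Lo/D/R/a/H, Lo/D/R/a/T, Lo/D/R/e/H, Lo/D/R/e/T, Lo/D/L/a/H, Lo/D/L/a/T, Lo/D/L/e/H, Lo/D/L/e/T.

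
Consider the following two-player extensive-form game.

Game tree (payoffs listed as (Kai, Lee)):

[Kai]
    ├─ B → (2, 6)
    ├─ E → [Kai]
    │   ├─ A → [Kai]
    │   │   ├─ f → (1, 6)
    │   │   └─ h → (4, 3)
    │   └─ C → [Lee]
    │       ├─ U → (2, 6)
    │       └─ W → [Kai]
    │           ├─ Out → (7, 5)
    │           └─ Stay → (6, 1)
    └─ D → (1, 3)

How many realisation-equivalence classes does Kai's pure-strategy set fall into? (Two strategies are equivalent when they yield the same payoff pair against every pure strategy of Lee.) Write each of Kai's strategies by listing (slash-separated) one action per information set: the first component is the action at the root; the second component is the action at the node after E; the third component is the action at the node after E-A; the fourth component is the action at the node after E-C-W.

6

Kai has 24 pure strategies: B/A/f/Out, B/A/f/Stay, B/A/h/Out, B/A/h/Stay, B/C/f/Out, B/C/f/Stay, B/C/h/Out, B/C/h/Stay, E/A/f/Out, E/A/f/Stay, E/A/h/Out, E/A/h/Stay, E/C/f/Out, E/C/f/Stay, E/C/h/Out, E/C/h/Stay, D/A/f/Out, D/A/f/Stay, D/A/h/Out, D/A/h/Stay, D/C/f/Out, D/C/f/Stay, D/C/h/Out, D/C/h/Stay. Columns: U, W.
{B/A/f/Out, B/A/f/Stay, B/A/h/Out, B/A/h/Stay, B/C/f/Out, B/C/f/Stay, B/C/h/Out, B/C/h/Stay} → row (2,6) (2,6)
{E/A/f/Out, E/A/f/Stay} → row (1,6) (1,6)
{E/A/h/Out, E/A/h/Stay} → row (4,3) (4,3)
{E/C/f/Out, E/C/h/Out} → row (2,6) (7,5)
{E/C/f/Stay, E/C/h/Stay} → row (2,6) (6,1)
{D/A/f/Out, D/A/f/Stay, D/A/h/Out, D/A/h/Stay, D/C/f/Out, D/C/f/Stay, D/C/h/Out, D/C/h/Stay} → row (1,3) (1,3)
That's 6 distinct rows out of 24 strategies.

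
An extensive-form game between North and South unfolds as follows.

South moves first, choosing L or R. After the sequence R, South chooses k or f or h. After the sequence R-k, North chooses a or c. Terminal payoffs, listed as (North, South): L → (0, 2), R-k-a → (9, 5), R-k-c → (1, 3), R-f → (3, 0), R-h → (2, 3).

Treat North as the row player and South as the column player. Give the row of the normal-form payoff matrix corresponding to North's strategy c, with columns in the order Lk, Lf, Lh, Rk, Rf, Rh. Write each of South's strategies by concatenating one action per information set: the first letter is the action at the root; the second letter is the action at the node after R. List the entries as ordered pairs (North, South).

vs Lk: South plays L → (0, 2)
vs Lf: South plays L → (0, 2)
vs Lh: South plays L → (0, 2)
vs Rk: South plays R → South plays k at [R] → North plays c at [R-k] → (1, 3)
vs Rf: South plays R → South plays f at [R] → (3, 0)
vs Rh: South plays R → South plays h at [R] → (2, 3)

(0,2) (0,2) (0,2) (1,3) (3,0) (2,3)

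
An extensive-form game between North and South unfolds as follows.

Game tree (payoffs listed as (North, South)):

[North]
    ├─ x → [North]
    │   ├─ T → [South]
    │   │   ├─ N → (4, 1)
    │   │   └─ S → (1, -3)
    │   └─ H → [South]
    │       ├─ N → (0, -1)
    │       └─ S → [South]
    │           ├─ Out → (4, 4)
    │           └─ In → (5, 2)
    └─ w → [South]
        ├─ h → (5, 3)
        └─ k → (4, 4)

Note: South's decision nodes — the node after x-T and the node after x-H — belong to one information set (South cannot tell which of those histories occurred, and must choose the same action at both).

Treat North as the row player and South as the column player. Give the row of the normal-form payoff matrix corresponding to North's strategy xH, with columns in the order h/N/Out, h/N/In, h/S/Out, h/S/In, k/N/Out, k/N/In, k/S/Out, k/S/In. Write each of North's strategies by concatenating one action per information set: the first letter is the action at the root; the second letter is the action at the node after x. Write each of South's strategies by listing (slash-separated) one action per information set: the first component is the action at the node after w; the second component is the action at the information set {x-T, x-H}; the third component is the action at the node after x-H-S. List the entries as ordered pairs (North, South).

(0,-1) (0,-1) (4,4) (5,2) (0,-1) (0,-1) (4,4) (5,2)

vs h/N/Out: North plays x → North plays H at [x] → South plays N at [x-H] → (0, -1)
vs h/N/In: North plays x → North plays H at [x] → South plays N at [x-H] → (0, -1)
vs h/S/Out: North plays x → North plays H at [x] → South plays S at [x-H] → South plays Out at [x-H-S] → (4, 4)
vs h/S/In: North plays x → North plays H at [x] → South plays S at [x-H] → South plays In at [x-H-S] → (5, 2)
vs k/N/Out: North plays x → North plays H at [x] → South plays N at [x-H] → (0, -1)
vs k/N/In: North plays x → North plays H at [x] → South plays N at [x-H] → (0, -1)
vs k/S/Out: North plays x → North plays H at [x] → South plays S at [x-H] → South plays Out at [x-H-S] → (4, 4)
vs k/S/In: North plays x → North plays H at [x] → South plays S at [x-H] → South plays In at [x-H-S] → (5, 2)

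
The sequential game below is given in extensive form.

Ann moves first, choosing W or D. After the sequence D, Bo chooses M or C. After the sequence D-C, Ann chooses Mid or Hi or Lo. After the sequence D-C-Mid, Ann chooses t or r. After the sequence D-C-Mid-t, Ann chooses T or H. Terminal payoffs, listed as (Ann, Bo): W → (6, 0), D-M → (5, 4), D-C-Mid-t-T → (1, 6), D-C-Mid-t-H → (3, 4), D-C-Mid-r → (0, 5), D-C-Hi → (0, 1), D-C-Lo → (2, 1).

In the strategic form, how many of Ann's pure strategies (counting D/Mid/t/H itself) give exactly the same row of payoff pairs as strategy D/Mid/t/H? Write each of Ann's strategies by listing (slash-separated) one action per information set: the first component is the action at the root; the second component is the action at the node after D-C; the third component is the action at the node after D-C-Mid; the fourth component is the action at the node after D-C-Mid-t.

1

Row for D/Mid/t/H (columns M, C): (5,4) (3,4).
Every one of Ann's information sets is on the play path for some reply by Bo when Ann follows D/Mid/t/H.
Changing the action at any of them therefore changes at least one column, so only D/Mid/t/H itself gives this row.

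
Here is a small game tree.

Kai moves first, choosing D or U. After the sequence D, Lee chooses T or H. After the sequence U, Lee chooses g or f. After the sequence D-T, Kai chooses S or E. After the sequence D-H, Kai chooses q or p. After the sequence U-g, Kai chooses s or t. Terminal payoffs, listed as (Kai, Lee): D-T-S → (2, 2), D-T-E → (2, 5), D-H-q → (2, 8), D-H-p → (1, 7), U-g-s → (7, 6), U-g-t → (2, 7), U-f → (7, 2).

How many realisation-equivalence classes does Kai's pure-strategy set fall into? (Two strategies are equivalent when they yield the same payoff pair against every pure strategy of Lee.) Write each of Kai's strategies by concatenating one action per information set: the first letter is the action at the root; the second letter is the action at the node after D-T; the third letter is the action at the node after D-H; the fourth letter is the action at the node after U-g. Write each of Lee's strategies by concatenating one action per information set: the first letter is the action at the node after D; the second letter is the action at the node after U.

6

Kai has 16 pure strategies: DSqs, DSqt, DSps, DSpt, DEqs, DEqt, DEps, DEpt, USqs, USqt, USps, USpt, UEqs, UEqt, UEps, UEpt. Columns: Tg, Tf, Hg, Hf.
{DSqs, DSqt} → row (2,2) (2,2) (2,8) (2,8)
{DSps, DSpt} → row (2,2) (2,2) (1,7) (1,7)
{DEqs, DEqt} → row (2,5) (2,5) (2,8) (2,8)
{DEps, DEpt} → row (2,5) (2,5) (1,7) (1,7)
{USqs, USps, UEqs, UEps} → row (7,6) (7,2) (7,6) (7,2)
{USqt, USpt, UEqt, UEpt} → row (2,7) (7,2) (2,7) (7,2)
That's 6 distinct rows out of 16 strategies.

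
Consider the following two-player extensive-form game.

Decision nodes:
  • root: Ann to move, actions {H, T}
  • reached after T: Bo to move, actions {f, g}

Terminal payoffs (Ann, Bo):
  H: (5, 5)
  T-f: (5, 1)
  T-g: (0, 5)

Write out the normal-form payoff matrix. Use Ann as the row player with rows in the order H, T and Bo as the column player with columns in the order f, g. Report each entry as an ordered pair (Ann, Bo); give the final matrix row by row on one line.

H: (5,5) (5,5) | T: (5,1) (0,5)

            f        g
   H    (5,5)    (5,5)
   T    (5,1)    (0,5)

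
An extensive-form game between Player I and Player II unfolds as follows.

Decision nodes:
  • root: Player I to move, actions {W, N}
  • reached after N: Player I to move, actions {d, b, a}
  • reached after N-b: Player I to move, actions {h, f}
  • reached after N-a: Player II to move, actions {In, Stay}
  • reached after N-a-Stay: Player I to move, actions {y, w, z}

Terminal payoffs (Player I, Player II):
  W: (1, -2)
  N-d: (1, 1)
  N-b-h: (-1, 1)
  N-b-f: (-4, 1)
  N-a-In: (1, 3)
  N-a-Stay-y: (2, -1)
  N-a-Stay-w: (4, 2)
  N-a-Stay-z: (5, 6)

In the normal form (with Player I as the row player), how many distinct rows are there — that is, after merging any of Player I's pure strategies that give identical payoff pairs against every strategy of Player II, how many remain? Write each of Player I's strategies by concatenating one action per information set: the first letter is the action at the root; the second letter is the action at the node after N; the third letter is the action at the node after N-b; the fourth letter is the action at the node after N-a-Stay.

Player I has 36 pure strategies: Wdhy, Wdhw, Wdhz, Wdfy, Wdfw, Wdfz, Wbhy, Wbhw, Wbhz, Wbfy, Wbfw, Wbfz, Wahy, Wahw, Wahz, Wafy, Wafw, Wafz, Ndhy, Ndhw, Ndhz, Ndfy, Ndfw, Ndfz, Nbhy, Nbhw, Nbhz, Nbfy, Nbfw, Nbfz, Nahy, Nahw, Nahz, Nafy, Nafw, Nafz. Columns: In, Stay.
{Wdhy, Wdhw, Wdhz, Wdfy, Wdfw, Wdfz, Wbhy, Wbhw, Wbhz, Wbfy, Wbfw, Wbfz, Wahy, Wahw, Wahz, Wafy, Wafw, Wafz} → row (1,-2) (1,-2)
{Ndhy, Ndhw, Ndhz, Ndfy, Ndfw, Ndfz} → row (1,1) (1,1)
{Nbhy, Nbhw, Nbhz} → row (-1,1) (-1,1)
{Nbfy, Nbfw, Nbfz} → row (-4,1) (-4,1)
{Nahy, Nafy} → row (1,3) (2,-1)
{Nahw, Nafw} → row (1,3) (4,2)
{Nahz, Nafz} → row (1,3) (5,6)
That's 7 distinct rows out of 36 strategies.

7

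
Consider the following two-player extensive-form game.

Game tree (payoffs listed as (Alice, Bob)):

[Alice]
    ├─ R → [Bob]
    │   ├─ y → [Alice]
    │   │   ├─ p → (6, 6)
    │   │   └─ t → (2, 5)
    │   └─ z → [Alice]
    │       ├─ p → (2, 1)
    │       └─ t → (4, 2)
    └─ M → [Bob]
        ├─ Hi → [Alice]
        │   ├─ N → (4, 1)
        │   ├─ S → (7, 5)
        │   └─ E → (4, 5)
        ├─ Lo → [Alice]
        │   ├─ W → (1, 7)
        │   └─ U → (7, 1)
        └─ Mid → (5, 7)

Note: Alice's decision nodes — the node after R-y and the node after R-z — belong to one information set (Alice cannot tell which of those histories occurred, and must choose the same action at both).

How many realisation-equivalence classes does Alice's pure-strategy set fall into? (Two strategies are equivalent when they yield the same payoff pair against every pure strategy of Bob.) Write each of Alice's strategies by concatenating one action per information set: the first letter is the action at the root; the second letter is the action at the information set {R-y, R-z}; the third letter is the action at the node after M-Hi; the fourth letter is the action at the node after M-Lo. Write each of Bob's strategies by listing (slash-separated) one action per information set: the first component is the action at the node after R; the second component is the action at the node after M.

Alice has 24 pure strategies: RpNW, RpNU, RpSW, RpSU, RpEW, RpEU, RtNW, RtNU, RtSW, RtSU, RtEW, RtEU, MpNW, MpNU, MpSW, MpSU, MpEW, MpEU, MtNW, MtNU, MtSW, MtSU, MtEW, MtEU. Columns: y/Hi, y/Lo, y/Mid, z/Hi, z/Lo, z/Mid.
{RpNW, RpNU, RpSW, RpSU, RpEW, RpEU} → row (6,6) (6,6) (6,6) (2,1) (2,1) (2,1)
{RtNW, RtNU, RtSW, RtSU, RtEW, RtEU} → row (2,5) (2,5) (2,5) (4,2) (4,2) (4,2)
{MpNW, MtNW} → row (4,1) (1,7) (5,7) (4,1) (1,7) (5,7)
{MpNU, MtNU} → row (4,1) (7,1) (5,7) (4,1) (7,1) (5,7)
{MpSW, MtSW} → row (7,5) (1,7) (5,7) (7,5) (1,7) (5,7)
{MpSU, MtSU} → row (7,5) (7,1) (5,7) (7,5) (7,1) (5,7)
{MpEW, MtEW} → row (4,5) (1,7) (5,7) (4,5) (1,7) (5,7)
{MpEU, MtEU} → row (4,5) (7,1) (5,7) (4,5) (7,1) (5,7)
That's 8 distinct rows out of 24 strategies.

8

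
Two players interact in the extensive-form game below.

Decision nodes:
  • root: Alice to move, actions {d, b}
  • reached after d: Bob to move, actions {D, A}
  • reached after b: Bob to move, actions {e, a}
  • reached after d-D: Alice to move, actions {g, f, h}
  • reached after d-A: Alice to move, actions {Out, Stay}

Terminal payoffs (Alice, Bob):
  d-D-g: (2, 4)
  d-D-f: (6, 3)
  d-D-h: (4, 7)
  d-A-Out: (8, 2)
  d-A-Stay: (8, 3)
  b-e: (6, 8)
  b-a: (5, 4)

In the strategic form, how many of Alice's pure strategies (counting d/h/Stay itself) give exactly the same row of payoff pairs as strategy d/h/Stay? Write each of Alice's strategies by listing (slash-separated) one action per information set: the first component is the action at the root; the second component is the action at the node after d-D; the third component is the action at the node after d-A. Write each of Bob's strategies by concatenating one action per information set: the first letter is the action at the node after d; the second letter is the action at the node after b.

1

Row for d/h/Stay (columns De, Da, Ae, Aa): (4,7) (4,7) (8,3) (8,3).
Every one of Alice's information sets is on the play path for some reply by Bob when Alice follows d/h/Stay.
Changing the action at any of them therefore changes at least one column, so only d/h/Stay itself gives this row.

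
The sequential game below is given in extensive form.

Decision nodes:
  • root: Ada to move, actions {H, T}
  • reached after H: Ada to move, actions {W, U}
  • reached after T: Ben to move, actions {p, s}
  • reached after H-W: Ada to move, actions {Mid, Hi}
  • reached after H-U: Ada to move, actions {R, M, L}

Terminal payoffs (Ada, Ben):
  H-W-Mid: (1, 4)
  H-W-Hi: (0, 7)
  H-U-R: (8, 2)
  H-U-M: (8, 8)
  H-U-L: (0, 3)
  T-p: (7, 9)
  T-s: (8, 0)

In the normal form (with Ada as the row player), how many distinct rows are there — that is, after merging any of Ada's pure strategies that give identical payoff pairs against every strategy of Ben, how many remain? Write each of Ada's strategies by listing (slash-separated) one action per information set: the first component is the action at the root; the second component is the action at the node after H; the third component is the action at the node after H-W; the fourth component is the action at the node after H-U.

Ada has 24 pure strategies: H/W/Mid/R, H/W/Mid/M, H/W/Mid/L, H/W/Hi/R, H/W/Hi/M, H/W/Hi/L, H/U/Mid/R, H/U/Mid/M, H/U/Mid/L, H/U/Hi/R, H/U/Hi/M, H/U/Hi/L, T/W/Mid/R, T/W/Mid/M, T/W/Mid/L, T/W/Hi/R, T/W/Hi/M, T/W/Hi/L, T/U/Mid/R, T/U/Mid/M, T/U/Mid/L, T/U/Hi/R, T/U/Hi/M, T/U/Hi/L. Columns: p, s.
{H/W/Mid/R, H/W/Mid/M, H/W/Mid/L} → row (1,4) (1,4)
{H/W/Hi/R, H/W/Hi/M, H/W/Hi/L} → row (0,7) (0,7)
{H/U/Mid/R, H/U/Hi/R} → row (8,2) (8,2)
{H/U/Mid/M, H/U/Hi/M} → row (8,8) (8,8)
{H/U/Mid/L, H/U/Hi/L} → row (0,3) (0,3)
{T/W/Mid/R, T/W/Mid/M, T/W/Mid/L, T/W/Hi/R, T/W/Hi/M, T/W/Hi/L, T/U/Mid/R, T/U/Mid/M, T/U/Mid/L, T/U/Hi/R, T/U/Hi/M, T/U/Hi/L} → row (7,9) (8,0)
That's 6 distinct rows out of 24 strategies.

6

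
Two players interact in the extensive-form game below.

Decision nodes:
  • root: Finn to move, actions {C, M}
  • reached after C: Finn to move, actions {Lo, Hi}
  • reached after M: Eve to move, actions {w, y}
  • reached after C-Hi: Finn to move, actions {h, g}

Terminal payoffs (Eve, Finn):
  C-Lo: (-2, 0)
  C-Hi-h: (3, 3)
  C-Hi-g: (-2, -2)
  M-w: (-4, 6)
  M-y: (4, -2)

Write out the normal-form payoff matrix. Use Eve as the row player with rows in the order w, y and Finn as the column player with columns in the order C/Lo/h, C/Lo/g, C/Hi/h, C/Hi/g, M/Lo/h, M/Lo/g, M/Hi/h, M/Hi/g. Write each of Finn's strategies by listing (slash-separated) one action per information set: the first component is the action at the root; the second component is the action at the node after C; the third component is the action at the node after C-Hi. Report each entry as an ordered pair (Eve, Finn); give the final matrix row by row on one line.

       C/Lo/h   C/Lo/g   C/Hi/h   C/Hi/g   M/Lo/h   M/Lo/g   M/Hi/h   M/Hi/g
   w   (-2,0)   (-2,0)    (3,3)  (-2,-2)   (-4,6)   (-4,6)   (-4,6)   (-4,6)
   y   (-2,0)   (-2,0)    (3,3)  (-2,-2)   (4,-2)   (4,-2)   (4,-2)   (4,-2)

w: (-2,0) (-2,0) (3,3) (-2,-2) (-4,6) (-4,6) (-4,6) (-4,6) | y: (-2,0) (-2,0) (3,3) (-2,-2) (4,-2) (4,-2) (4,-2) (4,-2)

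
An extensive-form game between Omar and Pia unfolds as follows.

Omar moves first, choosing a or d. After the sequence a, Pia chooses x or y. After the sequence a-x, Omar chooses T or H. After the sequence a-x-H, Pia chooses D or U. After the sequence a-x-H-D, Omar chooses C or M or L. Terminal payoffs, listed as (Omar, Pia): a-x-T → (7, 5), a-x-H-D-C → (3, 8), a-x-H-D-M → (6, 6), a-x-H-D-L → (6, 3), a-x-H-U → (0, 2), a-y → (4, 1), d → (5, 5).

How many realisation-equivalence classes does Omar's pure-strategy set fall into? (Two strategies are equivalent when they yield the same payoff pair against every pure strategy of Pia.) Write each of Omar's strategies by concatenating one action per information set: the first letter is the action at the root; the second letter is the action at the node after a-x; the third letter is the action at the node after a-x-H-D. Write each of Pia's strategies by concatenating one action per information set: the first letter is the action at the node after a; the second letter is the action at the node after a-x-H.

5

Omar has 12 pure strategies: aTC, aTM, aTL, aHC, aHM, aHL, dTC, dTM, dTL, dHC, dHM, dHL. Columns: xD, xU, yD, yU.
{aTC, aTM, aTL} → row (7,5) (7,5) (4,1) (4,1)
{aHC} → row (3,8) (0,2) (4,1) (4,1)
{aHM} → row (6,6) (0,2) (4,1) (4,1)
{aHL} → row (6,3) (0,2) (4,1) (4,1)
{dTC, dTM, dTL, dHC, dHM, dHL} → row (5,5) (5,5) (5,5) (5,5)
That's 5 distinct rows out of 12 strategies.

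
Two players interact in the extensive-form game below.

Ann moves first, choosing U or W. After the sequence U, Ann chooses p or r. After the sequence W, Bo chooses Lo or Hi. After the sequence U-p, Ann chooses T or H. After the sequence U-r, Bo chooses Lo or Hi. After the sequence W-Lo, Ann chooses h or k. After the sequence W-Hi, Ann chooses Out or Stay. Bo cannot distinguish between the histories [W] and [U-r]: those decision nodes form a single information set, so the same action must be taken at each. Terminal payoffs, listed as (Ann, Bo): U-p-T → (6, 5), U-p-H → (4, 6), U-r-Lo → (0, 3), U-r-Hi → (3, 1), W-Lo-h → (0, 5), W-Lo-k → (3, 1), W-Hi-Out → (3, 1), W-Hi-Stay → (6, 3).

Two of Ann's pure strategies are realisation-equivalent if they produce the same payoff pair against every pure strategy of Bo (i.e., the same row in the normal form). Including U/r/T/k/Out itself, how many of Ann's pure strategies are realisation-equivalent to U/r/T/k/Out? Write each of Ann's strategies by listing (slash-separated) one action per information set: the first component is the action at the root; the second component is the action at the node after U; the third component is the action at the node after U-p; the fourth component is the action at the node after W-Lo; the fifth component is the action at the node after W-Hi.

Row for U/r/T/k/Out (columns Lo, Hi): (0,3) (3,1).
Under U/r/T/k/Out, Ann's choice at the node after U-p and at the node after W-Lo and at the node after W-Hi can never be reached regardless of what Bo does, so varying those choices leaves every outcome unchanged.
Holding the reachable choices fixed and varying the unreachable ones freely already gives 2 × 2 × 2 = 8 equivalent strategies.
No other strategy reproduces this row, so those 8 are the full class: U/r/T/h/Out, U/r/T/h/Stay, U/r/T/k/Out, U/r/T/k/Stay, U/r/H/h/Out, U/r/H/h/Stay, U/r/H/k/Out, U/r/H/k/Stay.

8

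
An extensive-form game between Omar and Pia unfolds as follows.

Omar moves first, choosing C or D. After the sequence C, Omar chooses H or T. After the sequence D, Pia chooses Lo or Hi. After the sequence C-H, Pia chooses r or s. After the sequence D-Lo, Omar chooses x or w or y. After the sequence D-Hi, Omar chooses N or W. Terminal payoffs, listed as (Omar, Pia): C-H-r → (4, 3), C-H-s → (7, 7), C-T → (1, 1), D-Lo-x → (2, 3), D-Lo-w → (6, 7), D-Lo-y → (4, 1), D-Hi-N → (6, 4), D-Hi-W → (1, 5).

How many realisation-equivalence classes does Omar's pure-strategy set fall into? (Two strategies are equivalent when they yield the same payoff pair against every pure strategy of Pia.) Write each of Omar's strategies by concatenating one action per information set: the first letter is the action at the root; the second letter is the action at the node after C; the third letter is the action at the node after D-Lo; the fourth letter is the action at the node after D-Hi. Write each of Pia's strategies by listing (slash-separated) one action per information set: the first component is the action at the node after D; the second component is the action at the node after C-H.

Omar has 24 pure strategies: CHxN, CHxW, CHwN, CHwW, CHyN, CHyW, CTxN, CTxW, CTwN, CTwW, CTyN, CTyW, DHxN, DHxW, DHwN, DHwW, DHyN, DHyW, DTxN, DTxW, DTwN, DTwW, DTyN, DTyW. Columns: Lo/r, Lo/s, Hi/r, Hi/s.
{CHxN, CHxW, CHwN, CHwW, CHyN, CHyW} → row (4,3) (7,7) (4,3) (7,7)
{CTxN, CTxW, CTwN, CTwW, CTyN, CTyW} → row (1,1) (1,1) (1,1) (1,1)
{DHxN, DTxN} → row (2,3) (2,3) (6,4) (6,4)
{DHxW, DTxW} → row (2,3) (2,3) (1,5) (1,5)
{DHwN, DTwN} → row (6,7) (6,7) (6,4) (6,4)
{DHwW, DTwW} → row (6,7) (6,7) (1,5) (1,5)
{DHyN, DTyN} → row (4,1) (4,1) (6,4) (6,4)
{DHyW, DTyW} → row (4,1) (4,1) (1,5) (1,5)
That's 8 distinct rows out of 24 strategies.

8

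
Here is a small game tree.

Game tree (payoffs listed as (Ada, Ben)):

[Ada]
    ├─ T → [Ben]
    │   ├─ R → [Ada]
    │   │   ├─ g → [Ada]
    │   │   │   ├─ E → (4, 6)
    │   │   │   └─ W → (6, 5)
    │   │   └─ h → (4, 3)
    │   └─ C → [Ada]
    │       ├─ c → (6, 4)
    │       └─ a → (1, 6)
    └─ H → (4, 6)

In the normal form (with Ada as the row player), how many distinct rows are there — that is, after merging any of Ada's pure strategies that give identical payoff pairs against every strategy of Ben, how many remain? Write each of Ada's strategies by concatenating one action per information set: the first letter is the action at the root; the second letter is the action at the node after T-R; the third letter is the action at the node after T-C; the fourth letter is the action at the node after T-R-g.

7

Ada has 16 pure strategies: TgcE, TgcW, TgaE, TgaW, ThcE, ThcW, ThaE, ThaW, HgcE, HgcW, HgaE, HgaW, HhcE, HhcW, HhaE, HhaW. Columns: R, C.
{TgcE} → row (4,6) (6,4)
{TgcW} → row (6,5) (6,4)
{TgaE} → row (4,6) (1,6)
{TgaW} → row (6,5) (1,6)
{ThcE, ThcW} → row (4,3) (6,4)
{ThaE, ThaW} → row (4,3) (1,6)
{HgcE, HgcW, HgaE, HgaW, HhcE, HhcW, HhaE, HhaW} → row (4,6) (4,6)
That's 7 distinct rows out of 16 strategies.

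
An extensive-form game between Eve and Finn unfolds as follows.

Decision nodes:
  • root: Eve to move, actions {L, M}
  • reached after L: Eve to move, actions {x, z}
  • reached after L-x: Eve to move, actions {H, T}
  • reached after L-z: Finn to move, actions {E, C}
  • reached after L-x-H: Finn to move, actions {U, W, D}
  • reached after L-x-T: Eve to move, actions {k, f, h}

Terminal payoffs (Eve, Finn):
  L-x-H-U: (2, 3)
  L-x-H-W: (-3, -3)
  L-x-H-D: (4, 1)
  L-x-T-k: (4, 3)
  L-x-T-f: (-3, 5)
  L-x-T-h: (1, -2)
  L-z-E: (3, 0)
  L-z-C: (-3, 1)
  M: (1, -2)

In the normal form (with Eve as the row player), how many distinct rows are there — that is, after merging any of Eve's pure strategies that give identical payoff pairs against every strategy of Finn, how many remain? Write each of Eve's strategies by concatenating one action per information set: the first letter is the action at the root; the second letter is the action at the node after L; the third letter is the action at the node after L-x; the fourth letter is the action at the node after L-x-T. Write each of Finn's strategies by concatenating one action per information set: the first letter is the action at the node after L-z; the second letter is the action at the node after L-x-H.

Eve has 24 pure strategies: LxHk, LxHf, LxHh, LxTk, LxTf, LxTh, LzHk, LzHf, LzHh, LzTk, LzTf, LzTh, MxHk, MxHf, MxHh, MxTk, MxTf, MxTh, MzHk, MzHf, MzHh, MzTk, MzTf, MzTh. Columns: EU, EW, ED, CU, CW, CD.
{LxHk, LxHf, LxHh} → row (2,3) (-3,-3) (4,1) (2,3) (-3,-3) (4,1)
{LxTk} → row (4,3) (4,3) (4,3) (4,3) (4,3) (4,3)
{LxTf} → row (-3,5) (-3,5) (-3,5) (-3,5) (-3,5) (-3,5)
{LxTh, MxHk, MxHf, MxHh, MxTk, MxTf, MxTh, MzHk, MzHf, MzHh, MzTk, MzTf, MzTh} → row (1,-2) (1,-2) (1,-2) (1,-2) (1,-2) (1,-2)
{LzHk, LzHf, LzHh, LzTk, LzTf, LzTh} → row (3,0) (3,0) (3,0) (-3,1) (-3,1) (-3,1)
That's 5 distinct rows out of 24 strategies.

5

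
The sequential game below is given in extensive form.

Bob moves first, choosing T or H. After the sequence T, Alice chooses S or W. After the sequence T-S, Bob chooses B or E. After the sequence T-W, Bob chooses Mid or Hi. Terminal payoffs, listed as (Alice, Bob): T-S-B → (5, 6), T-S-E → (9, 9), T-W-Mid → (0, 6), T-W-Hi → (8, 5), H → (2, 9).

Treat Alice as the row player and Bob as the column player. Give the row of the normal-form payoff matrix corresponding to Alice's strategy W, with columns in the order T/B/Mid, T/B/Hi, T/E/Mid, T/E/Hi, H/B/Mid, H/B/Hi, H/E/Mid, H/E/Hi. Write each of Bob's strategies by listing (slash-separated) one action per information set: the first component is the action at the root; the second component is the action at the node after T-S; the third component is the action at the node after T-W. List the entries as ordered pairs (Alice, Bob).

(0,6) (8,5) (0,6) (8,5) (2,9) (2,9) (2,9) (2,9)

vs T/B/Mid: Bob plays T → Alice plays W at [T] → Bob plays Mid at [T-W] → (0, 6)
vs T/B/Hi: Bob plays T → Alice plays W at [T] → Bob plays Hi at [T-W] → (8, 5)
vs T/E/Mid: Bob plays T → Alice plays W at [T] → Bob plays Mid at [T-W] → (0, 6)
vs T/E/Hi: Bob plays T → Alice plays W at [T] → Bob plays Hi at [T-W] → (8, 5)
vs H/B/Mid: Bob plays H → (2, 9)
vs H/B/Hi: Bob plays H → (2, 9)
vs H/E/Mid: Bob plays H → (2, 9)
vs H/E/Hi: Bob plays H → (2, 9)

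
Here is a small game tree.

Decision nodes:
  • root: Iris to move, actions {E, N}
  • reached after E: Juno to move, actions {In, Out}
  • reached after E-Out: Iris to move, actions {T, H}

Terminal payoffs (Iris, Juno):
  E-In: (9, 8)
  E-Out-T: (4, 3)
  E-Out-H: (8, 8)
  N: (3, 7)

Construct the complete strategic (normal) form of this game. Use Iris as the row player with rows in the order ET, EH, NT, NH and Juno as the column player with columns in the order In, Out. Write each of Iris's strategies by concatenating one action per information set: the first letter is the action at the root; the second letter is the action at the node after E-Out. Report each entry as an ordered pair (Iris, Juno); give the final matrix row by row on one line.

Row ET: In→(9,8), Out→(4,3)
Row EH: In→(9,8), Out→(8,8)
Row NT: In→(3,7), Out→(3,7)
Row NH: In→(3,7), Out→(3,7)

ET: (9,8) (4,3) | EH: (9,8) (8,8) | NT: (3,7) (3,7) | NH: (3,7) (3,7)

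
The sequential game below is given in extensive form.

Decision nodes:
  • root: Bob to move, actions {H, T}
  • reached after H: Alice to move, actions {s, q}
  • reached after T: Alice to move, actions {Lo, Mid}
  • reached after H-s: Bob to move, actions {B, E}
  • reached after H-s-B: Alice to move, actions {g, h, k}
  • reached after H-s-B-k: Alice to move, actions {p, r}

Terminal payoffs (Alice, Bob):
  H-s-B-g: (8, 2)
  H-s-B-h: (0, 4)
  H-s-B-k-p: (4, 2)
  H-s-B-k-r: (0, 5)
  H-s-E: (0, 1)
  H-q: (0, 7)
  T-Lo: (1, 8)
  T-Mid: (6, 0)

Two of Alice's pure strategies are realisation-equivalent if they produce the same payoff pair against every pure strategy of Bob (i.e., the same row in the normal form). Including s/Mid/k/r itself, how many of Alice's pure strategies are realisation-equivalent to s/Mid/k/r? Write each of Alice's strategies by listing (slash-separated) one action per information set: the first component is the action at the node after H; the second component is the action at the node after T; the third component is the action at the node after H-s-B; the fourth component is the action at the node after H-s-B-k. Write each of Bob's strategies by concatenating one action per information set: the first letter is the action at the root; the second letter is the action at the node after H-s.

Row for s/Mid/k/r (columns HB, HE, TB, TE): (0,5) (0,1) (6,0) (6,0).
Every one of Alice's information sets is on the play path for some reply by Bob when Alice follows s/Mid/k/r.
Changing the action at any of them therefore changes at least one column, so only s/Mid/k/r itself gives this row.

1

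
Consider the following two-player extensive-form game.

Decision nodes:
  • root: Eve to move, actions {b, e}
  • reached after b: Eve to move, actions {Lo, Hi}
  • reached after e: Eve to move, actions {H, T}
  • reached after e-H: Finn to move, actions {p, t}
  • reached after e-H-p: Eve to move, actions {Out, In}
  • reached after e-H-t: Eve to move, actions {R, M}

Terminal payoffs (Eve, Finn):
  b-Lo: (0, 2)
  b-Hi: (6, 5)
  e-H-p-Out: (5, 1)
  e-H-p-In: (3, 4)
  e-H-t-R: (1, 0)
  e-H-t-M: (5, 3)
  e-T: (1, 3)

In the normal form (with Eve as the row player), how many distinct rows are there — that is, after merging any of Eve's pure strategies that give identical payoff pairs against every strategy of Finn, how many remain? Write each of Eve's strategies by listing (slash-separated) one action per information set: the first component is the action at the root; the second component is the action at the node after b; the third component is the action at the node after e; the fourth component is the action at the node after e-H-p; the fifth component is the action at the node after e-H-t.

Eve has 32 pure strategies: b/Lo/H/Out/R, b/Lo/H/Out/M, b/Lo/H/In/R, b/Lo/H/In/M, b/Lo/T/Out/R, b/Lo/T/Out/M, b/Lo/T/In/R, b/Lo/T/In/M, b/Hi/H/Out/R, b/Hi/H/Out/M, b/Hi/H/In/R, b/Hi/H/In/M, b/Hi/T/Out/R, b/Hi/T/Out/M, b/Hi/T/In/R, b/Hi/T/In/M, e/Lo/H/Out/R, e/Lo/H/Out/M, e/Lo/H/In/R, e/Lo/H/In/M, e/Lo/T/Out/R, e/Lo/T/Out/M, e/Lo/T/In/R, e/Lo/T/In/M, e/Hi/H/Out/R, e/Hi/H/Out/M, e/Hi/H/In/R, e/Hi/H/In/M, e/Hi/T/Out/R, e/Hi/T/Out/M, e/Hi/T/In/R, e/Hi/T/In/M. Columns: p, t.
{b/Lo/H/Out/R, b/Lo/H/Out/M, b/Lo/H/In/R, b/Lo/H/In/M, b/Lo/T/Out/R, b/Lo/T/Out/M, b/Lo/T/In/R, b/Lo/T/In/M} → row (0,2) (0,2)
{b/Hi/H/Out/R, b/Hi/H/Out/M, b/Hi/H/In/R, b/Hi/H/In/M, b/Hi/T/Out/R, b/Hi/T/Out/M, b/Hi/T/In/R, b/Hi/T/In/M} → row (6,5) (6,5)
{e/Lo/H/Out/R, e/Hi/H/Out/R} → row (5,1) (1,0)
{e/Lo/H/Out/M, e/Hi/H/Out/M} → row (5,1) (5,3)
{e/Lo/H/In/R, e/Hi/H/In/R} → row (3,4) (1,0)
{e/Lo/H/In/M, e/Hi/H/In/M} → row (3,4) (5,3)
{e/Lo/T/Out/R, e/Lo/T/Out/M, e/Lo/T/In/R, e/Lo/T/In/M, e/Hi/T/Out/R, e/Hi/T/Out/M, e/Hi/T/In/R, e/Hi/T/In/M} → row (1,3) (1,3)
That's 7 distinct rows out of 32 strategies.

7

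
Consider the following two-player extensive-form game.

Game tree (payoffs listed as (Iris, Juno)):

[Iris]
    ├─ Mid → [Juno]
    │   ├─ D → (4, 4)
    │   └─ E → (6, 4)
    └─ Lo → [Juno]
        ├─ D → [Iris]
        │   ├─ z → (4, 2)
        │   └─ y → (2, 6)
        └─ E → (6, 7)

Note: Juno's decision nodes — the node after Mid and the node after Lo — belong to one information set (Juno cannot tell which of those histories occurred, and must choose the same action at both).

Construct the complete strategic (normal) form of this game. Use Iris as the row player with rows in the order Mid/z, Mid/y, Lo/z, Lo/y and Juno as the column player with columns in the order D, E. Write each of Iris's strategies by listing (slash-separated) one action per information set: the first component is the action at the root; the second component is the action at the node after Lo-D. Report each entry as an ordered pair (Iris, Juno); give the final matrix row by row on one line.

             D        E
Mid/z    (4,4)    (6,4)
Mid/y    (4,4)    (6,4)
 Lo/z    (4,2)    (6,7)
 Lo/y    (2,6)    (6,7)

Mid/z: (4,4) (6,4) | Mid/y: (4,4) (6,4) | Lo/z: (4,2) (6,7) | Lo/y: (2,6) (6,7)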